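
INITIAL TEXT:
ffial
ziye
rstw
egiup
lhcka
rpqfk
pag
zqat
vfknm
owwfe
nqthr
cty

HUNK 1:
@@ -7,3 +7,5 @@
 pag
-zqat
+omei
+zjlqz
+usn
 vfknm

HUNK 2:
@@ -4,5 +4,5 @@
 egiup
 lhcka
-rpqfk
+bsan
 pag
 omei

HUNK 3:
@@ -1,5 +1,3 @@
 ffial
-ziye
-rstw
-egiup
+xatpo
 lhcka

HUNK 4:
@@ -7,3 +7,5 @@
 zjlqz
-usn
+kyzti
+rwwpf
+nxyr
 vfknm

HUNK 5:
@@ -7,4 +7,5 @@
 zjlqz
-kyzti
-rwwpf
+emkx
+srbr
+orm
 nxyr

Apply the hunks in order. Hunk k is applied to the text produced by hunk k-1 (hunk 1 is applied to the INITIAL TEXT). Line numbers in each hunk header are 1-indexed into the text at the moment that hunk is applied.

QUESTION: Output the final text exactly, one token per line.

Hunk 1: at line 7 remove [zqat] add [omei,zjlqz,usn] -> 14 lines: ffial ziye rstw egiup lhcka rpqfk pag omei zjlqz usn vfknm owwfe nqthr cty
Hunk 2: at line 4 remove [rpqfk] add [bsan] -> 14 lines: ffial ziye rstw egiup lhcka bsan pag omei zjlqz usn vfknm owwfe nqthr cty
Hunk 3: at line 1 remove [ziye,rstw,egiup] add [xatpo] -> 12 lines: ffial xatpo lhcka bsan pag omei zjlqz usn vfknm owwfe nqthr cty
Hunk 4: at line 7 remove [usn] add [kyzti,rwwpf,nxyr] -> 14 lines: ffial xatpo lhcka bsan pag omei zjlqz kyzti rwwpf nxyr vfknm owwfe nqthr cty
Hunk 5: at line 7 remove [kyzti,rwwpf] add [emkx,srbr,orm] -> 15 lines: ffial xatpo lhcka bsan pag omei zjlqz emkx srbr orm nxyr vfknm owwfe nqthr cty

Answer: ffial
xatpo
lhcka
bsan
pag
omei
zjlqz
emkx
srbr
orm
nxyr
vfknm
owwfe
nqthr
cty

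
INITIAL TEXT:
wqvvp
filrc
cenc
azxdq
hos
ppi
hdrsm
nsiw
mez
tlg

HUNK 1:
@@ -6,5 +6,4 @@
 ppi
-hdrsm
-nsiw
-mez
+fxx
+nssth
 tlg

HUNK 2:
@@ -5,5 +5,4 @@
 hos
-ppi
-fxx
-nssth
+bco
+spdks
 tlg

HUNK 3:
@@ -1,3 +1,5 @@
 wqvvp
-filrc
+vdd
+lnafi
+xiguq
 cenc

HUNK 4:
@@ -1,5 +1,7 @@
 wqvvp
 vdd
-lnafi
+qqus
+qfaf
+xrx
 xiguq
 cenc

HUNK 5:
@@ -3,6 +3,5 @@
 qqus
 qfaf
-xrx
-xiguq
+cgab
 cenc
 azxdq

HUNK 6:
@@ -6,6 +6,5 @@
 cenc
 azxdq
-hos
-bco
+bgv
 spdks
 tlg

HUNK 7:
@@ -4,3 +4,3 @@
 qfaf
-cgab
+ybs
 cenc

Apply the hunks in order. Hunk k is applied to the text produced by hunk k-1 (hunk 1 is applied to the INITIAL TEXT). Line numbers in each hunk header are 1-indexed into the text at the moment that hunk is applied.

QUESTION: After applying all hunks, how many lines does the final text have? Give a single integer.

Hunk 1: at line 6 remove [hdrsm,nsiw,mez] add [fxx,nssth] -> 9 lines: wqvvp filrc cenc azxdq hos ppi fxx nssth tlg
Hunk 2: at line 5 remove [ppi,fxx,nssth] add [bco,spdks] -> 8 lines: wqvvp filrc cenc azxdq hos bco spdks tlg
Hunk 3: at line 1 remove [filrc] add [vdd,lnafi,xiguq] -> 10 lines: wqvvp vdd lnafi xiguq cenc azxdq hos bco spdks tlg
Hunk 4: at line 1 remove [lnafi] add [qqus,qfaf,xrx] -> 12 lines: wqvvp vdd qqus qfaf xrx xiguq cenc azxdq hos bco spdks tlg
Hunk 5: at line 3 remove [xrx,xiguq] add [cgab] -> 11 lines: wqvvp vdd qqus qfaf cgab cenc azxdq hos bco spdks tlg
Hunk 6: at line 6 remove [hos,bco] add [bgv] -> 10 lines: wqvvp vdd qqus qfaf cgab cenc azxdq bgv spdks tlg
Hunk 7: at line 4 remove [cgab] add [ybs] -> 10 lines: wqvvp vdd qqus qfaf ybs cenc azxdq bgv spdks tlg
Final line count: 10

Answer: 10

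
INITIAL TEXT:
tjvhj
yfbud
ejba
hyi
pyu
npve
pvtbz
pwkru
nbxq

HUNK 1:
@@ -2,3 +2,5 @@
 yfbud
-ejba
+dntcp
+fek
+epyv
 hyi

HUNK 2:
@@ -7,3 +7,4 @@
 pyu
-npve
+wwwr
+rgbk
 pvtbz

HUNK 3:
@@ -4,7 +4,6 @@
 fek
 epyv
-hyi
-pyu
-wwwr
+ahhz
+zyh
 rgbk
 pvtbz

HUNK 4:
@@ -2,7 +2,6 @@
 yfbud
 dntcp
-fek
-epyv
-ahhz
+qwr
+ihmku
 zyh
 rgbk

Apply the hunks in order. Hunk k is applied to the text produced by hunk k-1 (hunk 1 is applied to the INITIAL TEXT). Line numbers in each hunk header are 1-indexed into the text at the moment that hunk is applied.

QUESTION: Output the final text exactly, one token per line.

Hunk 1: at line 2 remove [ejba] add [dntcp,fek,epyv] -> 11 lines: tjvhj yfbud dntcp fek epyv hyi pyu npve pvtbz pwkru nbxq
Hunk 2: at line 7 remove [npve] add [wwwr,rgbk] -> 12 lines: tjvhj yfbud dntcp fek epyv hyi pyu wwwr rgbk pvtbz pwkru nbxq
Hunk 3: at line 4 remove [hyi,pyu,wwwr] add [ahhz,zyh] -> 11 lines: tjvhj yfbud dntcp fek epyv ahhz zyh rgbk pvtbz pwkru nbxq
Hunk 4: at line 2 remove [fek,epyv,ahhz] add [qwr,ihmku] -> 10 lines: tjvhj yfbud dntcp qwr ihmku zyh rgbk pvtbz pwkru nbxq

Answer: tjvhj
yfbud
dntcp
qwr
ihmku
zyh
rgbk
pvtbz
pwkru
nbxq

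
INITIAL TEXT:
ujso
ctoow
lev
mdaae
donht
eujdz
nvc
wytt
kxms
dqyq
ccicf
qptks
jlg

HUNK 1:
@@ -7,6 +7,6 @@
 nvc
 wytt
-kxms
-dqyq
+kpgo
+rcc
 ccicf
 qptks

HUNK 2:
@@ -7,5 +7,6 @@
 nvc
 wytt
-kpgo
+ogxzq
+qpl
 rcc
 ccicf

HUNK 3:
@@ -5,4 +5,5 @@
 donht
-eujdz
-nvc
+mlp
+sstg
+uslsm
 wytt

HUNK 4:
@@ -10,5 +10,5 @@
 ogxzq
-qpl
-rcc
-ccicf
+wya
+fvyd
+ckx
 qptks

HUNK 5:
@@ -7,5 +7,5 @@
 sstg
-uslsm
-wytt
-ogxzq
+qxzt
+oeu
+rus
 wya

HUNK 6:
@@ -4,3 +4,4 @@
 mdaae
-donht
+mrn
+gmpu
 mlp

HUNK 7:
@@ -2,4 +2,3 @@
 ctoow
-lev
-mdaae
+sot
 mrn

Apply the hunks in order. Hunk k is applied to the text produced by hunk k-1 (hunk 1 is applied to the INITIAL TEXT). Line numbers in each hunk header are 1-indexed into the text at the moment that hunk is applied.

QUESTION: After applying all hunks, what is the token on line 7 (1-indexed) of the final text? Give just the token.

Answer: sstg

Derivation:
Hunk 1: at line 7 remove [kxms,dqyq] add [kpgo,rcc] -> 13 lines: ujso ctoow lev mdaae donht eujdz nvc wytt kpgo rcc ccicf qptks jlg
Hunk 2: at line 7 remove [kpgo] add [ogxzq,qpl] -> 14 lines: ujso ctoow lev mdaae donht eujdz nvc wytt ogxzq qpl rcc ccicf qptks jlg
Hunk 3: at line 5 remove [eujdz,nvc] add [mlp,sstg,uslsm] -> 15 lines: ujso ctoow lev mdaae donht mlp sstg uslsm wytt ogxzq qpl rcc ccicf qptks jlg
Hunk 4: at line 10 remove [qpl,rcc,ccicf] add [wya,fvyd,ckx] -> 15 lines: ujso ctoow lev mdaae donht mlp sstg uslsm wytt ogxzq wya fvyd ckx qptks jlg
Hunk 5: at line 7 remove [uslsm,wytt,ogxzq] add [qxzt,oeu,rus] -> 15 lines: ujso ctoow lev mdaae donht mlp sstg qxzt oeu rus wya fvyd ckx qptks jlg
Hunk 6: at line 4 remove [donht] add [mrn,gmpu] -> 16 lines: ujso ctoow lev mdaae mrn gmpu mlp sstg qxzt oeu rus wya fvyd ckx qptks jlg
Hunk 7: at line 2 remove [lev,mdaae] add [sot] -> 15 lines: ujso ctoow sot mrn gmpu mlp sstg qxzt oeu rus wya fvyd ckx qptks jlg
Final line 7: sstg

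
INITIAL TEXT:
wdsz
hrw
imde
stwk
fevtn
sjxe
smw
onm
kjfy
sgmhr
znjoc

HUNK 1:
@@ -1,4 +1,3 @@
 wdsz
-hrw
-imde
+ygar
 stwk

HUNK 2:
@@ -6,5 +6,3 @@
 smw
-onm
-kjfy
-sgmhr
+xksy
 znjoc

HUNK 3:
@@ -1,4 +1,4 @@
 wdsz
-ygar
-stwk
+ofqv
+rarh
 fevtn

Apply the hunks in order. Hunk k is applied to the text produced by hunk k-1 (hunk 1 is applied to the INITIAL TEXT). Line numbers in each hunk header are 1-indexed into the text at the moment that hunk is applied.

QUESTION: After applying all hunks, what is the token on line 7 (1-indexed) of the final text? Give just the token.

Hunk 1: at line 1 remove [hrw,imde] add [ygar] -> 10 lines: wdsz ygar stwk fevtn sjxe smw onm kjfy sgmhr znjoc
Hunk 2: at line 6 remove [onm,kjfy,sgmhr] add [xksy] -> 8 lines: wdsz ygar stwk fevtn sjxe smw xksy znjoc
Hunk 3: at line 1 remove [ygar,stwk] add [ofqv,rarh] -> 8 lines: wdsz ofqv rarh fevtn sjxe smw xksy znjoc
Final line 7: xksy

Answer: xksy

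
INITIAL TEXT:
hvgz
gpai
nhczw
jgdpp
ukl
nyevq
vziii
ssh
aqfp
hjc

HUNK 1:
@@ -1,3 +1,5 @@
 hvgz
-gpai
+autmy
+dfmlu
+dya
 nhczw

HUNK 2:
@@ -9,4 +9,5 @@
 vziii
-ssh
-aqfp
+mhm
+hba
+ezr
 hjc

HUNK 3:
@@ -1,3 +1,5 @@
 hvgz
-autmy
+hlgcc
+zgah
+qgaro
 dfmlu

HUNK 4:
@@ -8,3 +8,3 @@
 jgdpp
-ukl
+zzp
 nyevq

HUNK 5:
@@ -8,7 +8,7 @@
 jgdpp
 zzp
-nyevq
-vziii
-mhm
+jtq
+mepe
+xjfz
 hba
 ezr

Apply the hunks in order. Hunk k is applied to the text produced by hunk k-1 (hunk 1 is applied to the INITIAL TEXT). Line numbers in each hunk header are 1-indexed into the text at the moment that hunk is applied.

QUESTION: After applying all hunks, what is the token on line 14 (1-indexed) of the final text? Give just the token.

Answer: ezr

Derivation:
Hunk 1: at line 1 remove [gpai] add [autmy,dfmlu,dya] -> 12 lines: hvgz autmy dfmlu dya nhczw jgdpp ukl nyevq vziii ssh aqfp hjc
Hunk 2: at line 9 remove [ssh,aqfp] add [mhm,hba,ezr] -> 13 lines: hvgz autmy dfmlu dya nhczw jgdpp ukl nyevq vziii mhm hba ezr hjc
Hunk 3: at line 1 remove [autmy] add [hlgcc,zgah,qgaro] -> 15 lines: hvgz hlgcc zgah qgaro dfmlu dya nhczw jgdpp ukl nyevq vziii mhm hba ezr hjc
Hunk 4: at line 8 remove [ukl] add [zzp] -> 15 lines: hvgz hlgcc zgah qgaro dfmlu dya nhczw jgdpp zzp nyevq vziii mhm hba ezr hjc
Hunk 5: at line 8 remove [nyevq,vziii,mhm] add [jtq,mepe,xjfz] -> 15 lines: hvgz hlgcc zgah qgaro dfmlu dya nhczw jgdpp zzp jtq mepe xjfz hba ezr hjc
Final line 14: ezr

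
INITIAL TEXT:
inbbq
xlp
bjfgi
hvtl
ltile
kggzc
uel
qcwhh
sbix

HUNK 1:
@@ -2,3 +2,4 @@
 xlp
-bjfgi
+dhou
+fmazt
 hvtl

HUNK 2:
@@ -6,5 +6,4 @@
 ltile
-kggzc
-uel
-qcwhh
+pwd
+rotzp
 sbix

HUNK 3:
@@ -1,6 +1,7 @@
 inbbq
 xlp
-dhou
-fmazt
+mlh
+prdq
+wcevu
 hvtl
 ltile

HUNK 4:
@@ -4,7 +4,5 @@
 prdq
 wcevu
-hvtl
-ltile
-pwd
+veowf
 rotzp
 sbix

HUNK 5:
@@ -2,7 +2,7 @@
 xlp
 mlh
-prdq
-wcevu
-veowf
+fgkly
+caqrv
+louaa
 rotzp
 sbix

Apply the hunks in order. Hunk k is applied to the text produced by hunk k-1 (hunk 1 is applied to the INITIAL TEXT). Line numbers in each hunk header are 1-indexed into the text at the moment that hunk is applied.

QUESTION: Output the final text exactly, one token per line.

Hunk 1: at line 2 remove [bjfgi] add [dhou,fmazt] -> 10 lines: inbbq xlp dhou fmazt hvtl ltile kggzc uel qcwhh sbix
Hunk 2: at line 6 remove [kggzc,uel,qcwhh] add [pwd,rotzp] -> 9 lines: inbbq xlp dhou fmazt hvtl ltile pwd rotzp sbix
Hunk 3: at line 1 remove [dhou,fmazt] add [mlh,prdq,wcevu] -> 10 lines: inbbq xlp mlh prdq wcevu hvtl ltile pwd rotzp sbix
Hunk 4: at line 4 remove [hvtl,ltile,pwd] add [veowf] -> 8 lines: inbbq xlp mlh prdq wcevu veowf rotzp sbix
Hunk 5: at line 2 remove [prdq,wcevu,veowf] add [fgkly,caqrv,louaa] -> 8 lines: inbbq xlp mlh fgkly caqrv louaa rotzp sbix

Answer: inbbq
xlp
mlh
fgkly
caqrv
louaa
rotzp
sbix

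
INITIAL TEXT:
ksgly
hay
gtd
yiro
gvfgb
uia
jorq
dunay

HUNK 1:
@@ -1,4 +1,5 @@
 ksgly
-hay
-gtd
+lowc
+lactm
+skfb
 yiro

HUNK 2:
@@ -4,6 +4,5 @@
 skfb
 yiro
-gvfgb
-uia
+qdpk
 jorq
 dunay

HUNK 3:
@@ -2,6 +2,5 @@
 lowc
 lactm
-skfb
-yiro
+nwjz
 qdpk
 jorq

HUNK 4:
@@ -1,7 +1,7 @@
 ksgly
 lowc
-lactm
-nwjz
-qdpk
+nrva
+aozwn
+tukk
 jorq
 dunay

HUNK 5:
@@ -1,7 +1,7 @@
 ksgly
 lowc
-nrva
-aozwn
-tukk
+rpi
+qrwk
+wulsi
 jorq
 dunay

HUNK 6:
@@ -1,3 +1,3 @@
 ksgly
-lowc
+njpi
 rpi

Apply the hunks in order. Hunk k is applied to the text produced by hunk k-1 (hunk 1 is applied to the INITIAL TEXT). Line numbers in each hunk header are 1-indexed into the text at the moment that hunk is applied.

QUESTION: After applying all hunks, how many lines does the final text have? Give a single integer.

Hunk 1: at line 1 remove [hay,gtd] add [lowc,lactm,skfb] -> 9 lines: ksgly lowc lactm skfb yiro gvfgb uia jorq dunay
Hunk 2: at line 4 remove [gvfgb,uia] add [qdpk] -> 8 lines: ksgly lowc lactm skfb yiro qdpk jorq dunay
Hunk 3: at line 2 remove [skfb,yiro] add [nwjz] -> 7 lines: ksgly lowc lactm nwjz qdpk jorq dunay
Hunk 4: at line 1 remove [lactm,nwjz,qdpk] add [nrva,aozwn,tukk] -> 7 lines: ksgly lowc nrva aozwn tukk jorq dunay
Hunk 5: at line 1 remove [nrva,aozwn,tukk] add [rpi,qrwk,wulsi] -> 7 lines: ksgly lowc rpi qrwk wulsi jorq dunay
Hunk 6: at line 1 remove [lowc] add [njpi] -> 7 lines: ksgly njpi rpi qrwk wulsi jorq dunay
Final line count: 7

Answer: 7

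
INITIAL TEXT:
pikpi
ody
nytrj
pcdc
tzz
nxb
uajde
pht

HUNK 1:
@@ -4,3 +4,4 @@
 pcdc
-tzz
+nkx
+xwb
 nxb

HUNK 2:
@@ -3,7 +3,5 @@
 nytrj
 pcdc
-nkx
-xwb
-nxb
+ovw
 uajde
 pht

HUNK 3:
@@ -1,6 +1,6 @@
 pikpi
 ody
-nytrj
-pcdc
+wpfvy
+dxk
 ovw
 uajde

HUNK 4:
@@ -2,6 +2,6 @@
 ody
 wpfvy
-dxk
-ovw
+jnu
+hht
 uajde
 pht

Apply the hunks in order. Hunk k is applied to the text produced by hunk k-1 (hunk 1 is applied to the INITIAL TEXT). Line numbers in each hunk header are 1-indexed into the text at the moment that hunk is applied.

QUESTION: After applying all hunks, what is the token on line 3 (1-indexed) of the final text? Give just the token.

Answer: wpfvy

Derivation:
Hunk 1: at line 4 remove [tzz] add [nkx,xwb] -> 9 lines: pikpi ody nytrj pcdc nkx xwb nxb uajde pht
Hunk 2: at line 3 remove [nkx,xwb,nxb] add [ovw] -> 7 lines: pikpi ody nytrj pcdc ovw uajde pht
Hunk 3: at line 1 remove [nytrj,pcdc] add [wpfvy,dxk] -> 7 lines: pikpi ody wpfvy dxk ovw uajde pht
Hunk 4: at line 2 remove [dxk,ovw] add [jnu,hht] -> 7 lines: pikpi ody wpfvy jnu hht uajde pht
Final line 3: wpfvy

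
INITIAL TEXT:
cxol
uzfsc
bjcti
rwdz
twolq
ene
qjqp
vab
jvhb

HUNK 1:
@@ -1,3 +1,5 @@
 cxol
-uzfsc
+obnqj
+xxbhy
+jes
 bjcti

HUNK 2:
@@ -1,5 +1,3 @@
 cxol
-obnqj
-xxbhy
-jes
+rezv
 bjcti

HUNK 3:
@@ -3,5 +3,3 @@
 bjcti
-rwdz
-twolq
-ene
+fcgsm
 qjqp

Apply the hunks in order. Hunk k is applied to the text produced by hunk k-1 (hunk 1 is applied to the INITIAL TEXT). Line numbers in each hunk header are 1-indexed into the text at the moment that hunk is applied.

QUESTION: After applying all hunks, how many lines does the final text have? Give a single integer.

Answer: 7

Derivation:
Hunk 1: at line 1 remove [uzfsc] add [obnqj,xxbhy,jes] -> 11 lines: cxol obnqj xxbhy jes bjcti rwdz twolq ene qjqp vab jvhb
Hunk 2: at line 1 remove [obnqj,xxbhy,jes] add [rezv] -> 9 lines: cxol rezv bjcti rwdz twolq ene qjqp vab jvhb
Hunk 3: at line 3 remove [rwdz,twolq,ene] add [fcgsm] -> 7 lines: cxol rezv bjcti fcgsm qjqp vab jvhb
Final line count: 7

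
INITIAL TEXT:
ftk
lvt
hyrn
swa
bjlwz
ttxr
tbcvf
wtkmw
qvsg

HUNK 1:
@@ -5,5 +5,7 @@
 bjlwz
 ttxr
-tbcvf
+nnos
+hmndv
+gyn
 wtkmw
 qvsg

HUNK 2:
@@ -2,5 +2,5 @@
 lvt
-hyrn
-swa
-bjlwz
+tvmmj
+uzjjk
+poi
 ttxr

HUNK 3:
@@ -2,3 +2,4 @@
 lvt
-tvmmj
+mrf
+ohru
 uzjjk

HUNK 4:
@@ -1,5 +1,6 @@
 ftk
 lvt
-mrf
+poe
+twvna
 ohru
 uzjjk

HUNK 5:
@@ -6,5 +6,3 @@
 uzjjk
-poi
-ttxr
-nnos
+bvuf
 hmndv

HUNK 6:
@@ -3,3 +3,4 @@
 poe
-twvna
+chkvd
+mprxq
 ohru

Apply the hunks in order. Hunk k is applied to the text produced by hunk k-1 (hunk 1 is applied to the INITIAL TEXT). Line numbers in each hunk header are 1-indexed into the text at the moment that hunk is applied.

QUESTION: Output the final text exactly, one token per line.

Answer: ftk
lvt
poe
chkvd
mprxq
ohru
uzjjk
bvuf
hmndv
gyn
wtkmw
qvsg

Derivation:
Hunk 1: at line 5 remove [tbcvf] add [nnos,hmndv,gyn] -> 11 lines: ftk lvt hyrn swa bjlwz ttxr nnos hmndv gyn wtkmw qvsg
Hunk 2: at line 2 remove [hyrn,swa,bjlwz] add [tvmmj,uzjjk,poi] -> 11 lines: ftk lvt tvmmj uzjjk poi ttxr nnos hmndv gyn wtkmw qvsg
Hunk 3: at line 2 remove [tvmmj] add [mrf,ohru] -> 12 lines: ftk lvt mrf ohru uzjjk poi ttxr nnos hmndv gyn wtkmw qvsg
Hunk 4: at line 1 remove [mrf] add [poe,twvna] -> 13 lines: ftk lvt poe twvna ohru uzjjk poi ttxr nnos hmndv gyn wtkmw qvsg
Hunk 5: at line 6 remove [poi,ttxr,nnos] add [bvuf] -> 11 lines: ftk lvt poe twvna ohru uzjjk bvuf hmndv gyn wtkmw qvsg
Hunk 6: at line 3 remove [twvna] add [chkvd,mprxq] -> 12 lines: ftk lvt poe chkvd mprxq ohru uzjjk bvuf hmndv gyn wtkmw qvsg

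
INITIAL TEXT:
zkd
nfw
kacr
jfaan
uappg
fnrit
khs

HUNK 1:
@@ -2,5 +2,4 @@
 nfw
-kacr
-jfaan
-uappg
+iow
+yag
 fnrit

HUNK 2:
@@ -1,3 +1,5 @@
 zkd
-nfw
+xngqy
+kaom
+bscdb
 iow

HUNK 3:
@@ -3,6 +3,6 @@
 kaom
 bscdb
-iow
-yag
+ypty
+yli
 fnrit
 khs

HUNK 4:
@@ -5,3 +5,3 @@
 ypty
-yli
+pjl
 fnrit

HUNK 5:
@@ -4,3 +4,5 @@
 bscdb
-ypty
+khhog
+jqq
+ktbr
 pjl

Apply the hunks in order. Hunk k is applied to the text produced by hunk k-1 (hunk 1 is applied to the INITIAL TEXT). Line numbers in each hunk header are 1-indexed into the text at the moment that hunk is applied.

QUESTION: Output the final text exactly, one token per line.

Hunk 1: at line 2 remove [kacr,jfaan,uappg] add [iow,yag] -> 6 lines: zkd nfw iow yag fnrit khs
Hunk 2: at line 1 remove [nfw] add [xngqy,kaom,bscdb] -> 8 lines: zkd xngqy kaom bscdb iow yag fnrit khs
Hunk 3: at line 3 remove [iow,yag] add [ypty,yli] -> 8 lines: zkd xngqy kaom bscdb ypty yli fnrit khs
Hunk 4: at line 5 remove [yli] add [pjl] -> 8 lines: zkd xngqy kaom bscdb ypty pjl fnrit khs
Hunk 5: at line 4 remove [ypty] add [khhog,jqq,ktbr] -> 10 lines: zkd xngqy kaom bscdb khhog jqq ktbr pjl fnrit khs

Answer: zkd
xngqy
kaom
bscdb
khhog
jqq
ktbr
pjl
fnrit
khs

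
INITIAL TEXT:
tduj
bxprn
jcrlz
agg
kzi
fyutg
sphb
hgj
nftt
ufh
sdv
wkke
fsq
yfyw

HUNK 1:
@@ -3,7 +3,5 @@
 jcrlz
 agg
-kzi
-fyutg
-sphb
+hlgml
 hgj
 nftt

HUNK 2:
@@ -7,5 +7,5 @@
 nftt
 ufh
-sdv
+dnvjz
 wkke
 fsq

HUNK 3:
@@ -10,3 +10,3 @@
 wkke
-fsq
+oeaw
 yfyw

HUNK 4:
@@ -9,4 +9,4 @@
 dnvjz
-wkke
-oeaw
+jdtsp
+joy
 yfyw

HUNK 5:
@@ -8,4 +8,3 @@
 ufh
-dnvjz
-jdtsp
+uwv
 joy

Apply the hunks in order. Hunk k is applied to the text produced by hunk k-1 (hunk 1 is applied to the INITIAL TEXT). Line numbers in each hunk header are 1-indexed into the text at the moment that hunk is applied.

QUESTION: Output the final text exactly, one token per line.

Hunk 1: at line 3 remove [kzi,fyutg,sphb] add [hlgml] -> 12 lines: tduj bxprn jcrlz agg hlgml hgj nftt ufh sdv wkke fsq yfyw
Hunk 2: at line 7 remove [sdv] add [dnvjz] -> 12 lines: tduj bxprn jcrlz agg hlgml hgj nftt ufh dnvjz wkke fsq yfyw
Hunk 3: at line 10 remove [fsq] add [oeaw] -> 12 lines: tduj bxprn jcrlz agg hlgml hgj nftt ufh dnvjz wkke oeaw yfyw
Hunk 4: at line 9 remove [wkke,oeaw] add [jdtsp,joy] -> 12 lines: tduj bxprn jcrlz agg hlgml hgj nftt ufh dnvjz jdtsp joy yfyw
Hunk 5: at line 8 remove [dnvjz,jdtsp] add [uwv] -> 11 lines: tduj bxprn jcrlz agg hlgml hgj nftt ufh uwv joy yfyw

Answer: tduj
bxprn
jcrlz
agg
hlgml
hgj
nftt
ufh
uwv
joy
yfyw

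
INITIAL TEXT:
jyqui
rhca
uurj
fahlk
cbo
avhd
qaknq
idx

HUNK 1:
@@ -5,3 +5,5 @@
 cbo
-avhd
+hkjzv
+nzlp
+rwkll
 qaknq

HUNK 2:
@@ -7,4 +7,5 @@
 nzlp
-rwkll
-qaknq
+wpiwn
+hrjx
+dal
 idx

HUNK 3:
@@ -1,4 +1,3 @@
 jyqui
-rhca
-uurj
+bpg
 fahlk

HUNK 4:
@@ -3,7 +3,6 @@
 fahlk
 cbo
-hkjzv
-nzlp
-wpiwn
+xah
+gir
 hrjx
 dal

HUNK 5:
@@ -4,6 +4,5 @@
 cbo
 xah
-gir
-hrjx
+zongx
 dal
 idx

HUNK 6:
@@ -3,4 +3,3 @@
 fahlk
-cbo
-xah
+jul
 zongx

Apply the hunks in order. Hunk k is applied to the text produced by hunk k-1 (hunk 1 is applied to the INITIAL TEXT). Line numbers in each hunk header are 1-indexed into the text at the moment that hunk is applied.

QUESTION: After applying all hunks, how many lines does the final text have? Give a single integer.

Hunk 1: at line 5 remove [avhd] add [hkjzv,nzlp,rwkll] -> 10 lines: jyqui rhca uurj fahlk cbo hkjzv nzlp rwkll qaknq idx
Hunk 2: at line 7 remove [rwkll,qaknq] add [wpiwn,hrjx,dal] -> 11 lines: jyqui rhca uurj fahlk cbo hkjzv nzlp wpiwn hrjx dal idx
Hunk 3: at line 1 remove [rhca,uurj] add [bpg] -> 10 lines: jyqui bpg fahlk cbo hkjzv nzlp wpiwn hrjx dal idx
Hunk 4: at line 3 remove [hkjzv,nzlp,wpiwn] add [xah,gir] -> 9 lines: jyqui bpg fahlk cbo xah gir hrjx dal idx
Hunk 5: at line 4 remove [gir,hrjx] add [zongx] -> 8 lines: jyqui bpg fahlk cbo xah zongx dal idx
Hunk 6: at line 3 remove [cbo,xah] add [jul] -> 7 lines: jyqui bpg fahlk jul zongx dal idx
Final line count: 7

Answer: 7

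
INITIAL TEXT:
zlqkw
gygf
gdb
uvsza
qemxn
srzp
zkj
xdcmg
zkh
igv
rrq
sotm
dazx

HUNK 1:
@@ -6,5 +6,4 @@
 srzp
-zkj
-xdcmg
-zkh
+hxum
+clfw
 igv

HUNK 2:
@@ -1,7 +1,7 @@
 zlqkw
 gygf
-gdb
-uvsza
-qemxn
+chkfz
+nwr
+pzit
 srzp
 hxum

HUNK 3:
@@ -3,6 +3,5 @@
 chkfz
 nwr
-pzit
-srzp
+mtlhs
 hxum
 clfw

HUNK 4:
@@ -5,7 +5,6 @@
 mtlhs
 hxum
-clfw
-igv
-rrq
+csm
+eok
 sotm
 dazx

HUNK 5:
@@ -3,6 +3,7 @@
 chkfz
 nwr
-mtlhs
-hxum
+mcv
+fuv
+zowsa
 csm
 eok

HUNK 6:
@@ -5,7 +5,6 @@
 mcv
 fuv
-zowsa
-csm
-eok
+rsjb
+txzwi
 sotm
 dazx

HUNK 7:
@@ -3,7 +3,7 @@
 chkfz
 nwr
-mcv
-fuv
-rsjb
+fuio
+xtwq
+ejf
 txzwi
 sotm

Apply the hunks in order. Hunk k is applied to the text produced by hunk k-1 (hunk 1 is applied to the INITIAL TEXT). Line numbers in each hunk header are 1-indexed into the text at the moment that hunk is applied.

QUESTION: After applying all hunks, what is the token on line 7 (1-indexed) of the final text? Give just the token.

Answer: ejf

Derivation:
Hunk 1: at line 6 remove [zkj,xdcmg,zkh] add [hxum,clfw] -> 12 lines: zlqkw gygf gdb uvsza qemxn srzp hxum clfw igv rrq sotm dazx
Hunk 2: at line 1 remove [gdb,uvsza,qemxn] add [chkfz,nwr,pzit] -> 12 lines: zlqkw gygf chkfz nwr pzit srzp hxum clfw igv rrq sotm dazx
Hunk 3: at line 3 remove [pzit,srzp] add [mtlhs] -> 11 lines: zlqkw gygf chkfz nwr mtlhs hxum clfw igv rrq sotm dazx
Hunk 4: at line 5 remove [clfw,igv,rrq] add [csm,eok] -> 10 lines: zlqkw gygf chkfz nwr mtlhs hxum csm eok sotm dazx
Hunk 5: at line 3 remove [mtlhs,hxum] add [mcv,fuv,zowsa] -> 11 lines: zlqkw gygf chkfz nwr mcv fuv zowsa csm eok sotm dazx
Hunk 6: at line 5 remove [zowsa,csm,eok] add [rsjb,txzwi] -> 10 lines: zlqkw gygf chkfz nwr mcv fuv rsjb txzwi sotm dazx
Hunk 7: at line 3 remove [mcv,fuv,rsjb] add [fuio,xtwq,ejf] -> 10 lines: zlqkw gygf chkfz nwr fuio xtwq ejf txzwi sotm dazx
Final line 7: ejf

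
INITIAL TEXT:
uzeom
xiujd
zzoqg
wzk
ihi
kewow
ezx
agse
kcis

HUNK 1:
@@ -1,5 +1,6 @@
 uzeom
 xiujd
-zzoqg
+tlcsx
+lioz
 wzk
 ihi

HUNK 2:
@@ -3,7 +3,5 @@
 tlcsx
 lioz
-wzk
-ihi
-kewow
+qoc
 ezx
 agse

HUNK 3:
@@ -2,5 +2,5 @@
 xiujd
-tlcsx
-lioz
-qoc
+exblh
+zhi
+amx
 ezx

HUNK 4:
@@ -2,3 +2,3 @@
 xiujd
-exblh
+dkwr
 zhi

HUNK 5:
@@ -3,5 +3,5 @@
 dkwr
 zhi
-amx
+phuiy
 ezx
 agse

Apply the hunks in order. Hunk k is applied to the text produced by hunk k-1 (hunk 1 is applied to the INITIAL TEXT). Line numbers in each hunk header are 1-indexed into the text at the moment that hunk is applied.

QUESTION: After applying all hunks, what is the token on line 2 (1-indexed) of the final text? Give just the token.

Hunk 1: at line 1 remove [zzoqg] add [tlcsx,lioz] -> 10 lines: uzeom xiujd tlcsx lioz wzk ihi kewow ezx agse kcis
Hunk 2: at line 3 remove [wzk,ihi,kewow] add [qoc] -> 8 lines: uzeom xiujd tlcsx lioz qoc ezx agse kcis
Hunk 3: at line 2 remove [tlcsx,lioz,qoc] add [exblh,zhi,amx] -> 8 lines: uzeom xiujd exblh zhi amx ezx agse kcis
Hunk 4: at line 2 remove [exblh] add [dkwr] -> 8 lines: uzeom xiujd dkwr zhi amx ezx agse kcis
Hunk 5: at line 3 remove [amx] add [phuiy] -> 8 lines: uzeom xiujd dkwr zhi phuiy ezx agse kcis
Final line 2: xiujd

Answer: xiujd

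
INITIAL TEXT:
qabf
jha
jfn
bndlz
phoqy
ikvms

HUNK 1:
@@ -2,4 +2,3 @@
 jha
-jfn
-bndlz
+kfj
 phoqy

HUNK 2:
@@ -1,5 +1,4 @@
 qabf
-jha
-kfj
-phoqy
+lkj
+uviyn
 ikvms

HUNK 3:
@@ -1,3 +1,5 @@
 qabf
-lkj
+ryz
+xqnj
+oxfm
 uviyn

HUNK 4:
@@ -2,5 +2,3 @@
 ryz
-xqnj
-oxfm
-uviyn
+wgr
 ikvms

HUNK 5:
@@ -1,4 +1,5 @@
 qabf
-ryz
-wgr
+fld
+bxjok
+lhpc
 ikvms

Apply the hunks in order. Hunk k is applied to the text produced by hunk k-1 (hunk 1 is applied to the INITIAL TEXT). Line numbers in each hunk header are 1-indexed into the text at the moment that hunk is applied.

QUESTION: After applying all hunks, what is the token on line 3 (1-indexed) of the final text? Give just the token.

Hunk 1: at line 2 remove [jfn,bndlz] add [kfj] -> 5 lines: qabf jha kfj phoqy ikvms
Hunk 2: at line 1 remove [jha,kfj,phoqy] add [lkj,uviyn] -> 4 lines: qabf lkj uviyn ikvms
Hunk 3: at line 1 remove [lkj] add [ryz,xqnj,oxfm] -> 6 lines: qabf ryz xqnj oxfm uviyn ikvms
Hunk 4: at line 2 remove [xqnj,oxfm,uviyn] add [wgr] -> 4 lines: qabf ryz wgr ikvms
Hunk 5: at line 1 remove [ryz,wgr] add [fld,bxjok,lhpc] -> 5 lines: qabf fld bxjok lhpc ikvms
Final line 3: bxjok

Answer: bxjok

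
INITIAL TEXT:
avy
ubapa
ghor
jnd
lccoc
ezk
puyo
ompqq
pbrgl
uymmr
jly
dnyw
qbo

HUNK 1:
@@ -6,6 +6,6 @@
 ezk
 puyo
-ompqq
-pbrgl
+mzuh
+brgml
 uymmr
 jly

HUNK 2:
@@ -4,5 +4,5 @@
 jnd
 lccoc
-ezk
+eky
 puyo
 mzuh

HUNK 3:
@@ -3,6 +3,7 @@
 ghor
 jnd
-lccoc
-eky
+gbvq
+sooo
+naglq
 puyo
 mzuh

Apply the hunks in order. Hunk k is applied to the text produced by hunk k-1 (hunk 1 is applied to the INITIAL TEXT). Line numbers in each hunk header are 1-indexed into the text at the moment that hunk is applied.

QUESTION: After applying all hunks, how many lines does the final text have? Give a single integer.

Answer: 14

Derivation:
Hunk 1: at line 6 remove [ompqq,pbrgl] add [mzuh,brgml] -> 13 lines: avy ubapa ghor jnd lccoc ezk puyo mzuh brgml uymmr jly dnyw qbo
Hunk 2: at line 4 remove [ezk] add [eky] -> 13 lines: avy ubapa ghor jnd lccoc eky puyo mzuh brgml uymmr jly dnyw qbo
Hunk 3: at line 3 remove [lccoc,eky] add [gbvq,sooo,naglq] -> 14 lines: avy ubapa ghor jnd gbvq sooo naglq puyo mzuh brgml uymmr jly dnyw qbo
Final line count: 14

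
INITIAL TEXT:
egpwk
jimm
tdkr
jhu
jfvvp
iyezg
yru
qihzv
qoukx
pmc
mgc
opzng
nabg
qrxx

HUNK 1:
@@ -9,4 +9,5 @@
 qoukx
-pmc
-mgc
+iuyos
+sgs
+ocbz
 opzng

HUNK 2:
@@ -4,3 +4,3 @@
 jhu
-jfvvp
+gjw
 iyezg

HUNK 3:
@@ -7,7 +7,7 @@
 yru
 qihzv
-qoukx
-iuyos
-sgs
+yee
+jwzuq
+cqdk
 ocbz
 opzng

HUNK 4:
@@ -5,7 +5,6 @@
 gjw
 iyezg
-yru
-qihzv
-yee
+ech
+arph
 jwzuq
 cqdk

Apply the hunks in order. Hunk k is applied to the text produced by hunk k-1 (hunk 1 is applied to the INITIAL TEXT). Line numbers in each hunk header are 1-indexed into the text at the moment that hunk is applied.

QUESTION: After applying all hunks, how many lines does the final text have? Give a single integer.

Hunk 1: at line 9 remove [pmc,mgc] add [iuyos,sgs,ocbz] -> 15 lines: egpwk jimm tdkr jhu jfvvp iyezg yru qihzv qoukx iuyos sgs ocbz opzng nabg qrxx
Hunk 2: at line 4 remove [jfvvp] add [gjw] -> 15 lines: egpwk jimm tdkr jhu gjw iyezg yru qihzv qoukx iuyos sgs ocbz opzng nabg qrxx
Hunk 3: at line 7 remove [qoukx,iuyos,sgs] add [yee,jwzuq,cqdk] -> 15 lines: egpwk jimm tdkr jhu gjw iyezg yru qihzv yee jwzuq cqdk ocbz opzng nabg qrxx
Hunk 4: at line 5 remove [yru,qihzv,yee] add [ech,arph] -> 14 lines: egpwk jimm tdkr jhu gjw iyezg ech arph jwzuq cqdk ocbz opzng nabg qrxx
Final line count: 14

Answer: 14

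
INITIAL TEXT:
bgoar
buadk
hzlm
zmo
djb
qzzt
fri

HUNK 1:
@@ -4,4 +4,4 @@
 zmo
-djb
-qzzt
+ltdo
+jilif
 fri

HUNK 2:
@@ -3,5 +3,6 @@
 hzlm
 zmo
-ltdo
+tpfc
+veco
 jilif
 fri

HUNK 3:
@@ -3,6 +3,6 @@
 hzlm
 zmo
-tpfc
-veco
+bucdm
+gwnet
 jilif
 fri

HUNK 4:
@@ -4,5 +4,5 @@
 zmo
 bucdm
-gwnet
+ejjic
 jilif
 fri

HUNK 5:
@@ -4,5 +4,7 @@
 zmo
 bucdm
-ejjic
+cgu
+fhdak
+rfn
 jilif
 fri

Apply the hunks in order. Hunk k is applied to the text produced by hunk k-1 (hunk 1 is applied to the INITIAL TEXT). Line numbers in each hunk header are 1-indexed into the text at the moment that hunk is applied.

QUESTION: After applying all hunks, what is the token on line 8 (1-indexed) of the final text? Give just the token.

Answer: rfn

Derivation:
Hunk 1: at line 4 remove [djb,qzzt] add [ltdo,jilif] -> 7 lines: bgoar buadk hzlm zmo ltdo jilif fri
Hunk 2: at line 3 remove [ltdo] add [tpfc,veco] -> 8 lines: bgoar buadk hzlm zmo tpfc veco jilif fri
Hunk 3: at line 3 remove [tpfc,veco] add [bucdm,gwnet] -> 8 lines: bgoar buadk hzlm zmo bucdm gwnet jilif fri
Hunk 4: at line 4 remove [gwnet] add [ejjic] -> 8 lines: bgoar buadk hzlm zmo bucdm ejjic jilif fri
Hunk 5: at line 4 remove [ejjic] add [cgu,fhdak,rfn] -> 10 lines: bgoar buadk hzlm zmo bucdm cgu fhdak rfn jilif fri
Final line 8: rfn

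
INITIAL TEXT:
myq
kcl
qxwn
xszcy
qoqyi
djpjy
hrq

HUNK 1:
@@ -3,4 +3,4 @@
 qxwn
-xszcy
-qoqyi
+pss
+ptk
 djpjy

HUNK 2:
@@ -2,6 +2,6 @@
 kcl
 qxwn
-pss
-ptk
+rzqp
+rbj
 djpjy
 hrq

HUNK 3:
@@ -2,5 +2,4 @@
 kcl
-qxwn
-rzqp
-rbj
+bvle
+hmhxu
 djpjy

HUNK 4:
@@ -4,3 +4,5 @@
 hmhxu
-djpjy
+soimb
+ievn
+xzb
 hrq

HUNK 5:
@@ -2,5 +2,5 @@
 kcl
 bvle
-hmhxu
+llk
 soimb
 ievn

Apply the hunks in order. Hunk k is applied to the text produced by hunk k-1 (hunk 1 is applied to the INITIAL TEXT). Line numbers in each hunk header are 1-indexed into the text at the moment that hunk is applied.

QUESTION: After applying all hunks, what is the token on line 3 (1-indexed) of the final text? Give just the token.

Hunk 1: at line 3 remove [xszcy,qoqyi] add [pss,ptk] -> 7 lines: myq kcl qxwn pss ptk djpjy hrq
Hunk 2: at line 2 remove [pss,ptk] add [rzqp,rbj] -> 7 lines: myq kcl qxwn rzqp rbj djpjy hrq
Hunk 3: at line 2 remove [qxwn,rzqp,rbj] add [bvle,hmhxu] -> 6 lines: myq kcl bvle hmhxu djpjy hrq
Hunk 4: at line 4 remove [djpjy] add [soimb,ievn,xzb] -> 8 lines: myq kcl bvle hmhxu soimb ievn xzb hrq
Hunk 5: at line 2 remove [hmhxu] add [llk] -> 8 lines: myq kcl bvle llk soimb ievn xzb hrq
Final line 3: bvle

Answer: bvle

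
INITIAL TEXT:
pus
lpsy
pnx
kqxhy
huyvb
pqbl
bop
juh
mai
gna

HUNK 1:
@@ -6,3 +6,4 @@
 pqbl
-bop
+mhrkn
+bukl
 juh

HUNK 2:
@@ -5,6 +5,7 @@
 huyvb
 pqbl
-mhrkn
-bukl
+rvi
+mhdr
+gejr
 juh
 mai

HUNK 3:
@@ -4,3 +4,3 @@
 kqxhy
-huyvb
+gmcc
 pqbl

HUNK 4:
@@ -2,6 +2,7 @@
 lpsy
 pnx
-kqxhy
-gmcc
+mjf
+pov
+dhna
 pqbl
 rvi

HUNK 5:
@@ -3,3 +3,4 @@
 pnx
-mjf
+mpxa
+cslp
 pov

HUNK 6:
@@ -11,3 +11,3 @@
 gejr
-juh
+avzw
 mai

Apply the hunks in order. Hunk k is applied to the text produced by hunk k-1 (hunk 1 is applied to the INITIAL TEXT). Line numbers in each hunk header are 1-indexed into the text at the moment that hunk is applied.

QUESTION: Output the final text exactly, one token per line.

Hunk 1: at line 6 remove [bop] add [mhrkn,bukl] -> 11 lines: pus lpsy pnx kqxhy huyvb pqbl mhrkn bukl juh mai gna
Hunk 2: at line 5 remove [mhrkn,bukl] add [rvi,mhdr,gejr] -> 12 lines: pus lpsy pnx kqxhy huyvb pqbl rvi mhdr gejr juh mai gna
Hunk 3: at line 4 remove [huyvb] add [gmcc] -> 12 lines: pus lpsy pnx kqxhy gmcc pqbl rvi mhdr gejr juh mai gna
Hunk 4: at line 2 remove [kqxhy,gmcc] add [mjf,pov,dhna] -> 13 lines: pus lpsy pnx mjf pov dhna pqbl rvi mhdr gejr juh mai gna
Hunk 5: at line 3 remove [mjf] add [mpxa,cslp] -> 14 lines: pus lpsy pnx mpxa cslp pov dhna pqbl rvi mhdr gejr juh mai gna
Hunk 6: at line 11 remove [juh] add [avzw] -> 14 lines: pus lpsy pnx mpxa cslp pov dhna pqbl rvi mhdr gejr avzw mai gna

Answer: pus
lpsy
pnx
mpxa
cslp
pov
dhna
pqbl
rvi
mhdr
gejr
avzw
mai
gna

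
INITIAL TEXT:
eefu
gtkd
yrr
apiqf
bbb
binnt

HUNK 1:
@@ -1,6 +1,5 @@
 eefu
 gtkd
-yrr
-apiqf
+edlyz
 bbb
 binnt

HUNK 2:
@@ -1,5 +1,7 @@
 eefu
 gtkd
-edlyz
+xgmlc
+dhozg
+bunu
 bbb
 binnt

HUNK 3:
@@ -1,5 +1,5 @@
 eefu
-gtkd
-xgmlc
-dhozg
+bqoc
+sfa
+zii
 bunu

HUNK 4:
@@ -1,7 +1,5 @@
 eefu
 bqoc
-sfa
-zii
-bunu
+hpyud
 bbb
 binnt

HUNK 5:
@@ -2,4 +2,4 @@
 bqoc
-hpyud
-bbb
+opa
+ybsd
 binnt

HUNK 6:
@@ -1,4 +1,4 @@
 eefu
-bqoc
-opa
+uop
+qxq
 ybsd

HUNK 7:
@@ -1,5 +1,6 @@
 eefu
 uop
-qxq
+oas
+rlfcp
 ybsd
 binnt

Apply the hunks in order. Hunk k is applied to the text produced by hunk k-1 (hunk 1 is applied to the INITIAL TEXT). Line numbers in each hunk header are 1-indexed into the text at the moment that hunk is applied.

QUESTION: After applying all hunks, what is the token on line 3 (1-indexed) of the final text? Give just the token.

Answer: oas

Derivation:
Hunk 1: at line 1 remove [yrr,apiqf] add [edlyz] -> 5 lines: eefu gtkd edlyz bbb binnt
Hunk 2: at line 1 remove [edlyz] add [xgmlc,dhozg,bunu] -> 7 lines: eefu gtkd xgmlc dhozg bunu bbb binnt
Hunk 3: at line 1 remove [gtkd,xgmlc,dhozg] add [bqoc,sfa,zii] -> 7 lines: eefu bqoc sfa zii bunu bbb binnt
Hunk 4: at line 1 remove [sfa,zii,bunu] add [hpyud] -> 5 lines: eefu bqoc hpyud bbb binnt
Hunk 5: at line 2 remove [hpyud,bbb] add [opa,ybsd] -> 5 lines: eefu bqoc opa ybsd binnt
Hunk 6: at line 1 remove [bqoc,opa] add [uop,qxq] -> 5 lines: eefu uop qxq ybsd binnt
Hunk 7: at line 1 remove [qxq] add [oas,rlfcp] -> 6 lines: eefu uop oas rlfcp ybsd binnt
Final line 3: oas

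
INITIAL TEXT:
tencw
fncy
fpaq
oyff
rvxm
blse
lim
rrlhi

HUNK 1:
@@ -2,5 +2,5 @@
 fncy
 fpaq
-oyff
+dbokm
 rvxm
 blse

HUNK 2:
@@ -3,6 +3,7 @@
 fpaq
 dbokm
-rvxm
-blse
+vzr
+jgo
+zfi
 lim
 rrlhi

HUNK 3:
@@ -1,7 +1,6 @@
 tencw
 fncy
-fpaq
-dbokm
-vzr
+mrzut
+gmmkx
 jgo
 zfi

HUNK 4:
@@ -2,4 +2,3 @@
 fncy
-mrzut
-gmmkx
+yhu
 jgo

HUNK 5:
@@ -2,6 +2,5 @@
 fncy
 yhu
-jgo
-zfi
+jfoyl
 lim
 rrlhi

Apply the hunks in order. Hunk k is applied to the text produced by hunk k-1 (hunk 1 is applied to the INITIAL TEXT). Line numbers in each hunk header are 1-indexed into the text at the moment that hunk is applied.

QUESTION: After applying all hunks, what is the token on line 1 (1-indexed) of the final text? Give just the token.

Hunk 1: at line 2 remove [oyff] add [dbokm] -> 8 lines: tencw fncy fpaq dbokm rvxm blse lim rrlhi
Hunk 2: at line 3 remove [rvxm,blse] add [vzr,jgo,zfi] -> 9 lines: tencw fncy fpaq dbokm vzr jgo zfi lim rrlhi
Hunk 3: at line 1 remove [fpaq,dbokm,vzr] add [mrzut,gmmkx] -> 8 lines: tencw fncy mrzut gmmkx jgo zfi lim rrlhi
Hunk 4: at line 2 remove [mrzut,gmmkx] add [yhu] -> 7 lines: tencw fncy yhu jgo zfi lim rrlhi
Hunk 5: at line 2 remove [jgo,zfi] add [jfoyl] -> 6 lines: tencw fncy yhu jfoyl lim rrlhi
Final line 1: tencw

Answer: tencw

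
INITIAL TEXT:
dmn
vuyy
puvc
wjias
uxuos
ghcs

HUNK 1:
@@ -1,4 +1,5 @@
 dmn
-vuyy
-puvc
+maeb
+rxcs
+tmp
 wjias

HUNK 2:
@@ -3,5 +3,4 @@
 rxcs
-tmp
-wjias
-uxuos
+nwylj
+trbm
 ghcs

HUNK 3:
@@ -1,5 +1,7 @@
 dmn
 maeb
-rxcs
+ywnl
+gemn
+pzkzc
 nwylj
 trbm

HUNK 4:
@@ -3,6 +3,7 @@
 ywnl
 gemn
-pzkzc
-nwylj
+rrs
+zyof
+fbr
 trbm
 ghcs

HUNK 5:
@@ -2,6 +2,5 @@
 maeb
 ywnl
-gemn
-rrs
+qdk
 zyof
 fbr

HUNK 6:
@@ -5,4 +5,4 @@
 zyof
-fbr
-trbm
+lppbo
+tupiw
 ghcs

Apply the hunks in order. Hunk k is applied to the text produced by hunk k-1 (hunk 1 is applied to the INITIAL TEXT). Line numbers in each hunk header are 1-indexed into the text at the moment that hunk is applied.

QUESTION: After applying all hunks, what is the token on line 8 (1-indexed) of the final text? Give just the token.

Hunk 1: at line 1 remove [vuyy,puvc] add [maeb,rxcs,tmp] -> 7 lines: dmn maeb rxcs tmp wjias uxuos ghcs
Hunk 2: at line 3 remove [tmp,wjias,uxuos] add [nwylj,trbm] -> 6 lines: dmn maeb rxcs nwylj trbm ghcs
Hunk 3: at line 1 remove [rxcs] add [ywnl,gemn,pzkzc] -> 8 lines: dmn maeb ywnl gemn pzkzc nwylj trbm ghcs
Hunk 4: at line 3 remove [pzkzc,nwylj] add [rrs,zyof,fbr] -> 9 lines: dmn maeb ywnl gemn rrs zyof fbr trbm ghcs
Hunk 5: at line 2 remove [gemn,rrs] add [qdk] -> 8 lines: dmn maeb ywnl qdk zyof fbr trbm ghcs
Hunk 6: at line 5 remove [fbr,trbm] add [lppbo,tupiw] -> 8 lines: dmn maeb ywnl qdk zyof lppbo tupiw ghcs
Final line 8: ghcs

Answer: ghcs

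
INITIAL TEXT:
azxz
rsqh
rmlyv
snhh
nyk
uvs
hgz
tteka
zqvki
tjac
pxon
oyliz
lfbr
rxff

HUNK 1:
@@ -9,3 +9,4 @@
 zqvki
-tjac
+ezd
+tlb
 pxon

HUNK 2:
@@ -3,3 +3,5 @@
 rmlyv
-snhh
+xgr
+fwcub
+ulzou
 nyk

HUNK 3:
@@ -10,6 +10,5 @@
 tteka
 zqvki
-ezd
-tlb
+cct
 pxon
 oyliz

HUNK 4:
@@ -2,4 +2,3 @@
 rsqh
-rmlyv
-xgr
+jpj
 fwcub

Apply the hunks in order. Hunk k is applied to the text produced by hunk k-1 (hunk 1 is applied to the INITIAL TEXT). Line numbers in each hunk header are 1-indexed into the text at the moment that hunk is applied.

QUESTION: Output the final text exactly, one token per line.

Hunk 1: at line 9 remove [tjac] add [ezd,tlb] -> 15 lines: azxz rsqh rmlyv snhh nyk uvs hgz tteka zqvki ezd tlb pxon oyliz lfbr rxff
Hunk 2: at line 3 remove [snhh] add [xgr,fwcub,ulzou] -> 17 lines: azxz rsqh rmlyv xgr fwcub ulzou nyk uvs hgz tteka zqvki ezd tlb pxon oyliz lfbr rxff
Hunk 3: at line 10 remove [ezd,tlb] add [cct] -> 16 lines: azxz rsqh rmlyv xgr fwcub ulzou nyk uvs hgz tteka zqvki cct pxon oyliz lfbr rxff
Hunk 4: at line 2 remove [rmlyv,xgr] add [jpj] -> 15 lines: azxz rsqh jpj fwcub ulzou nyk uvs hgz tteka zqvki cct pxon oyliz lfbr rxff

Answer: azxz
rsqh
jpj
fwcub
ulzou
nyk
uvs
hgz
tteka
zqvki
cct
pxon
oyliz
lfbr
rxff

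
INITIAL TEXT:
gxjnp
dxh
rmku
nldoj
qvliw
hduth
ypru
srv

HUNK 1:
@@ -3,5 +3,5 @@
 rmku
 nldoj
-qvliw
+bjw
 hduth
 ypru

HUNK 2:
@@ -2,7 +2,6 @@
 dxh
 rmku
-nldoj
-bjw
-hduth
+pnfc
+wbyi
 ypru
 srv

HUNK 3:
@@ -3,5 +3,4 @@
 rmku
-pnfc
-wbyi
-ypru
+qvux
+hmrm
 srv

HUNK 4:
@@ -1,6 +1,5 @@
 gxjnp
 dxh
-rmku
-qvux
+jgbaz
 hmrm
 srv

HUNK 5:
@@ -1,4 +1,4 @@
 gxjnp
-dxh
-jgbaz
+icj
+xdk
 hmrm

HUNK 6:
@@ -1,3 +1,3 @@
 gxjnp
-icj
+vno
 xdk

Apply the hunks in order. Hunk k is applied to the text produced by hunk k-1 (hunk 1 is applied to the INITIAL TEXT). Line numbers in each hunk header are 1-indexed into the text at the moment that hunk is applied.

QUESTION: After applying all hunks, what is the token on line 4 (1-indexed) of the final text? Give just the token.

Answer: hmrm

Derivation:
Hunk 1: at line 3 remove [qvliw] add [bjw] -> 8 lines: gxjnp dxh rmku nldoj bjw hduth ypru srv
Hunk 2: at line 2 remove [nldoj,bjw,hduth] add [pnfc,wbyi] -> 7 lines: gxjnp dxh rmku pnfc wbyi ypru srv
Hunk 3: at line 3 remove [pnfc,wbyi,ypru] add [qvux,hmrm] -> 6 lines: gxjnp dxh rmku qvux hmrm srv
Hunk 4: at line 1 remove [rmku,qvux] add [jgbaz] -> 5 lines: gxjnp dxh jgbaz hmrm srv
Hunk 5: at line 1 remove [dxh,jgbaz] add [icj,xdk] -> 5 lines: gxjnp icj xdk hmrm srv
Hunk 6: at line 1 remove [icj] add [vno] -> 5 lines: gxjnp vno xdk hmrm srv
Final line 4: hmrm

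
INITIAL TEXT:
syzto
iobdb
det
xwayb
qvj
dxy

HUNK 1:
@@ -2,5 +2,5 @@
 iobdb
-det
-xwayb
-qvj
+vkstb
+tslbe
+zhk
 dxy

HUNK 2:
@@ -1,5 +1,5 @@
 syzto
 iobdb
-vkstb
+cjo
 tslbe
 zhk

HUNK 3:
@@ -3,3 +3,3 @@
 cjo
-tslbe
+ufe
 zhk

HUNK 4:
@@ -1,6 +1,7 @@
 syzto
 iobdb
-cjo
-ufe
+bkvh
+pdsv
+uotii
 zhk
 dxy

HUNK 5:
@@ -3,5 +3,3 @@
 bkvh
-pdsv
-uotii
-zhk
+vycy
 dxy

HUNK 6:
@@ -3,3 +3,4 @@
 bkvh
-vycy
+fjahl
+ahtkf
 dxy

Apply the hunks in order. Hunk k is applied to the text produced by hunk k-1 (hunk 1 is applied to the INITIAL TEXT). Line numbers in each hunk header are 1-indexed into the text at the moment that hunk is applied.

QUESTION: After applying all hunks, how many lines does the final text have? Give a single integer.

Hunk 1: at line 2 remove [det,xwayb,qvj] add [vkstb,tslbe,zhk] -> 6 lines: syzto iobdb vkstb tslbe zhk dxy
Hunk 2: at line 1 remove [vkstb] add [cjo] -> 6 lines: syzto iobdb cjo tslbe zhk dxy
Hunk 3: at line 3 remove [tslbe] add [ufe] -> 6 lines: syzto iobdb cjo ufe zhk dxy
Hunk 4: at line 1 remove [cjo,ufe] add [bkvh,pdsv,uotii] -> 7 lines: syzto iobdb bkvh pdsv uotii zhk dxy
Hunk 5: at line 3 remove [pdsv,uotii,zhk] add [vycy] -> 5 lines: syzto iobdb bkvh vycy dxy
Hunk 6: at line 3 remove [vycy] add [fjahl,ahtkf] -> 6 lines: syzto iobdb bkvh fjahl ahtkf dxy
Final line count: 6

Answer: 6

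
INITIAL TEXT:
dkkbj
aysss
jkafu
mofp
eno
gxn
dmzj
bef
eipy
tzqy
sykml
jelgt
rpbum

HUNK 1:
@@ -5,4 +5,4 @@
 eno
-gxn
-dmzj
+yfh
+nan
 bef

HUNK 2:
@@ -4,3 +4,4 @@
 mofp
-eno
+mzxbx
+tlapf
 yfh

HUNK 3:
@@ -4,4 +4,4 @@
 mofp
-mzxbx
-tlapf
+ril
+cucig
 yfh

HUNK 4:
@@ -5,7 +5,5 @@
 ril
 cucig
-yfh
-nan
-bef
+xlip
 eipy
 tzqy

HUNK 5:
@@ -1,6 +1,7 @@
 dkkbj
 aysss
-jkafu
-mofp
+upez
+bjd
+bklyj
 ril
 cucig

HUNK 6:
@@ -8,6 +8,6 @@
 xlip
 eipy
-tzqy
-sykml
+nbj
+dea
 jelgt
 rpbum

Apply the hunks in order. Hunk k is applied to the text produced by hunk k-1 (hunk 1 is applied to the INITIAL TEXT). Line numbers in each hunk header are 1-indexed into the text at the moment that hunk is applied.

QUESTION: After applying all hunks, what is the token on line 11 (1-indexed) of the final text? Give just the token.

Answer: dea

Derivation:
Hunk 1: at line 5 remove [gxn,dmzj] add [yfh,nan] -> 13 lines: dkkbj aysss jkafu mofp eno yfh nan bef eipy tzqy sykml jelgt rpbum
Hunk 2: at line 4 remove [eno] add [mzxbx,tlapf] -> 14 lines: dkkbj aysss jkafu mofp mzxbx tlapf yfh nan bef eipy tzqy sykml jelgt rpbum
Hunk 3: at line 4 remove [mzxbx,tlapf] add [ril,cucig] -> 14 lines: dkkbj aysss jkafu mofp ril cucig yfh nan bef eipy tzqy sykml jelgt rpbum
Hunk 4: at line 5 remove [yfh,nan,bef] add [xlip] -> 12 lines: dkkbj aysss jkafu mofp ril cucig xlip eipy tzqy sykml jelgt rpbum
Hunk 5: at line 1 remove [jkafu,mofp] add [upez,bjd,bklyj] -> 13 lines: dkkbj aysss upez bjd bklyj ril cucig xlip eipy tzqy sykml jelgt rpbum
Hunk 6: at line 8 remove [tzqy,sykml] add [nbj,dea] -> 13 lines: dkkbj aysss upez bjd bklyj ril cucig xlip eipy nbj dea jelgt rpbum
Final line 11: dea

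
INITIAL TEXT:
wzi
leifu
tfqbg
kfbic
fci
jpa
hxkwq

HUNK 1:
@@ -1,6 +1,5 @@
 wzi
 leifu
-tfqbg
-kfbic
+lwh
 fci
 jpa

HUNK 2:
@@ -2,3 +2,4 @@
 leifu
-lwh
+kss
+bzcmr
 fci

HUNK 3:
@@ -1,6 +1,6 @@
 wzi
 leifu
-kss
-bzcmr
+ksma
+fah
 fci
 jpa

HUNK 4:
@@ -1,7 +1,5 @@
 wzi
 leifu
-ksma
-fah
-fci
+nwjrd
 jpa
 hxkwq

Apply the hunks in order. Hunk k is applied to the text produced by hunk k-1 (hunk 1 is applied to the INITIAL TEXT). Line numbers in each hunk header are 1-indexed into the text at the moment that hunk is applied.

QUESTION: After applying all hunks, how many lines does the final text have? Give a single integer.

Answer: 5

Derivation:
Hunk 1: at line 1 remove [tfqbg,kfbic] add [lwh] -> 6 lines: wzi leifu lwh fci jpa hxkwq
Hunk 2: at line 2 remove [lwh] add [kss,bzcmr] -> 7 lines: wzi leifu kss bzcmr fci jpa hxkwq
Hunk 3: at line 1 remove [kss,bzcmr] add [ksma,fah] -> 7 lines: wzi leifu ksma fah fci jpa hxkwq
Hunk 4: at line 1 remove [ksma,fah,fci] add [nwjrd] -> 5 lines: wzi leifu nwjrd jpa hxkwq
Final line count: 5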